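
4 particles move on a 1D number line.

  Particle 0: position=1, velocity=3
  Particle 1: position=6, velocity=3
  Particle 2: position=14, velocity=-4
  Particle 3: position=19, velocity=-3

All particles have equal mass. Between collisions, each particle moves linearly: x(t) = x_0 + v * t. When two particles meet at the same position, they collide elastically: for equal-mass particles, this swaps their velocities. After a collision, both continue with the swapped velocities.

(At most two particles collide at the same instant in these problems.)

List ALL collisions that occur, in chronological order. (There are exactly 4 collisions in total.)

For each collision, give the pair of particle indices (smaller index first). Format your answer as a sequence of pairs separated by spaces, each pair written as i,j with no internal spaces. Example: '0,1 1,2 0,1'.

Collision at t=8/7: particles 1 and 2 swap velocities; positions: p0=31/7 p1=66/7 p2=66/7 p3=109/7; velocities now: v0=3 v1=-4 v2=3 v3=-3
Collision at t=13/7: particles 0 and 1 swap velocities; positions: p0=46/7 p1=46/7 p2=81/7 p3=94/7; velocities now: v0=-4 v1=3 v2=3 v3=-3
Collision at t=13/6: particles 2 and 3 swap velocities; positions: p0=16/3 p1=15/2 p2=25/2 p3=25/2; velocities now: v0=-4 v1=3 v2=-3 v3=3
Collision at t=3: particles 1 and 2 swap velocities; positions: p0=2 p1=10 p2=10 p3=15; velocities now: v0=-4 v1=-3 v2=3 v3=3

Answer: 1,2 0,1 2,3 1,2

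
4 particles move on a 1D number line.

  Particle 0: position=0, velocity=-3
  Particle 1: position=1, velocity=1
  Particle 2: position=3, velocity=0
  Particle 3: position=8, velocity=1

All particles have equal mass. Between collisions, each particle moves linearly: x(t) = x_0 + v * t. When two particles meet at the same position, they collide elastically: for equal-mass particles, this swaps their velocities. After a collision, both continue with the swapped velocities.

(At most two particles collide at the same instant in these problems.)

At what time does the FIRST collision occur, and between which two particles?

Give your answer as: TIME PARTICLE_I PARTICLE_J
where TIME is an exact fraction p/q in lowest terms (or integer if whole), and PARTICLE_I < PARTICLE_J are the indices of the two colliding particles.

Answer: 2 1 2

Derivation:
Pair (0,1): pos 0,1 vel -3,1 -> not approaching (rel speed -4 <= 0)
Pair (1,2): pos 1,3 vel 1,0 -> gap=2, closing at 1/unit, collide at t=2
Pair (2,3): pos 3,8 vel 0,1 -> not approaching (rel speed -1 <= 0)
Earliest collision: t=2 between 1 and 2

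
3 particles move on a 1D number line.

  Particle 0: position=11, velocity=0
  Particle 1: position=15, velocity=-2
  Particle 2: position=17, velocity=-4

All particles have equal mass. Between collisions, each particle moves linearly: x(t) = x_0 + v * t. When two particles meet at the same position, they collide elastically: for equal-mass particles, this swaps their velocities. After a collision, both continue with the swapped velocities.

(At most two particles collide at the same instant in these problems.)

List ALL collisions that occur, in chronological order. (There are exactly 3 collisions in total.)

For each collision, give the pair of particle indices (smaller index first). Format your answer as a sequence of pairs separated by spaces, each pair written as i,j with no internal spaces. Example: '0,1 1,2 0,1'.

Collision at t=1: particles 1 and 2 swap velocities; positions: p0=11 p1=13 p2=13; velocities now: v0=0 v1=-4 v2=-2
Collision at t=3/2: particles 0 and 1 swap velocities; positions: p0=11 p1=11 p2=12; velocities now: v0=-4 v1=0 v2=-2
Collision at t=2: particles 1 and 2 swap velocities; positions: p0=9 p1=11 p2=11; velocities now: v0=-4 v1=-2 v2=0

Answer: 1,2 0,1 1,2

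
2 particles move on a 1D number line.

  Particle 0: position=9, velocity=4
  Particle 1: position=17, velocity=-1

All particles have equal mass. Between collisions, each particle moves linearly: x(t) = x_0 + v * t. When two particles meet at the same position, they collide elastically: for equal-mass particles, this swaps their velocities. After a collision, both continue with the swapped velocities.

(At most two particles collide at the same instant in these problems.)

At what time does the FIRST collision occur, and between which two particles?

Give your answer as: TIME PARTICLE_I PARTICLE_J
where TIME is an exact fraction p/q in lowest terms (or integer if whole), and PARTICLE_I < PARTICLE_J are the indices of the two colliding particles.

Answer: 8/5 0 1

Derivation:
Pair (0,1): pos 9,17 vel 4,-1 -> gap=8, closing at 5/unit, collide at t=8/5
Earliest collision: t=8/5 between 0 and 1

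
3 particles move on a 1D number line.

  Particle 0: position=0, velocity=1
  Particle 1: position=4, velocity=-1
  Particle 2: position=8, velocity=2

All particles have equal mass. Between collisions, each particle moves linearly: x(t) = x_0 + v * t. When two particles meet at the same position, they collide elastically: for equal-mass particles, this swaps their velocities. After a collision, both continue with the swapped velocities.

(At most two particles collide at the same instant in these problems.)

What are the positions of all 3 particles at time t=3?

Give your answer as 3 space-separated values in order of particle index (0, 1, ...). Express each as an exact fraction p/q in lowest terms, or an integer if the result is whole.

Collision at t=2: particles 0 and 1 swap velocities; positions: p0=2 p1=2 p2=12; velocities now: v0=-1 v1=1 v2=2
Advance to t=3 (no further collisions before then); velocities: v0=-1 v1=1 v2=2; positions = 1 3 14

Answer: 1 3 14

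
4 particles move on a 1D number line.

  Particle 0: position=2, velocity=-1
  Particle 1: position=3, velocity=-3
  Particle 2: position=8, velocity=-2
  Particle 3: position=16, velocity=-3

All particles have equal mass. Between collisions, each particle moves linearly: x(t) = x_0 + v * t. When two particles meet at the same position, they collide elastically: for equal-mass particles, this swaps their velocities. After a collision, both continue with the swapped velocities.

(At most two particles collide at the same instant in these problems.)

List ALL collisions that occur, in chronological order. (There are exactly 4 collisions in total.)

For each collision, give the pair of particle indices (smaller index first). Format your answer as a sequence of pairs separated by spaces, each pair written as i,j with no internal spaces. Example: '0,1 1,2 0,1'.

Collision at t=1/2: particles 0 and 1 swap velocities; positions: p0=3/2 p1=3/2 p2=7 p3=29/2; velocities now: v0=-3 v1=-1 v2=-2 v3=-3
Collision at t=6: particles 1 and 2 swap velocities; positions: p0=-15 p1=-4 p2=-4 p3=-2; velocities now: v0=-3 v1=-2 v2=-1 v3=-3
Collision at t=7: particles 2 and 3 swap velocities; positions: p0=-18 p1=-6 p2=-5 p3=-5; velocities now: v0=-3 v1=-2 v2=-3 v3=-1
Collision at t=8: particles 1 and 2 swap velocities; positions: p0=-21 p1=-8 p2=-8 p3=-6; velocities now: v0=-3 v1=-3 v2=-2 v3=-1

Answer: 0,1 1,2 2,3 1,2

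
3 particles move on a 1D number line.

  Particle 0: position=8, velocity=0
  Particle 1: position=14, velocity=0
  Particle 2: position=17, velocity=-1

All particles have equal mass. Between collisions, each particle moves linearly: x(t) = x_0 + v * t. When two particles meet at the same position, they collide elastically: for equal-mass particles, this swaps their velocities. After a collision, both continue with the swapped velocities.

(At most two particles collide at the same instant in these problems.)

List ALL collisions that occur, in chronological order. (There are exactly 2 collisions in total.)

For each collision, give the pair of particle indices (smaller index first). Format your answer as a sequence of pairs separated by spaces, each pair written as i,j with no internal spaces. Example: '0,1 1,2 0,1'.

Collision at t=3: particles 1 and 2 swap velocities; positions: p0=8 p1=14 p2=14; velocities now: v0=0 v1=-1 v2=0
Collision at t=9: particles 0 and 1 swap velocities; positions: p0=8 p1=8 p2=14; velocities now: v0=-1 v1=0 v2=0

Answer: 1,2 0,1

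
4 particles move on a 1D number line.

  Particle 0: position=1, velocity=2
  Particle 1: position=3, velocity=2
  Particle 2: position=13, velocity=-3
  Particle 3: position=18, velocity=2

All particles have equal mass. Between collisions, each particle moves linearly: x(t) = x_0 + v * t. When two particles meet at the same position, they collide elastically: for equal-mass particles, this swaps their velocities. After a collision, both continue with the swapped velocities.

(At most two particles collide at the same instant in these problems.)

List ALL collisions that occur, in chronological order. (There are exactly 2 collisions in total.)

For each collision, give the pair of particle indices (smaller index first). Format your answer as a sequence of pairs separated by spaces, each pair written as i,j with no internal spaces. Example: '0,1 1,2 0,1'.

Answer: 1,2 0,1

Derivation:
Collision at t=2: particles 1 and 2 swap velocities; positions: p0=5 p1=7 p2=7 p3=22; velocities now: v0=2 v1=-3 v2=2 v3=2
Collision at t=12/5: particles 0 and 1 swap velocities; positions: p0=29/5 p1=29/5 p2=39/5 p3=114/5; velocities now: v0=-3 v1=2 v2=2 v3=2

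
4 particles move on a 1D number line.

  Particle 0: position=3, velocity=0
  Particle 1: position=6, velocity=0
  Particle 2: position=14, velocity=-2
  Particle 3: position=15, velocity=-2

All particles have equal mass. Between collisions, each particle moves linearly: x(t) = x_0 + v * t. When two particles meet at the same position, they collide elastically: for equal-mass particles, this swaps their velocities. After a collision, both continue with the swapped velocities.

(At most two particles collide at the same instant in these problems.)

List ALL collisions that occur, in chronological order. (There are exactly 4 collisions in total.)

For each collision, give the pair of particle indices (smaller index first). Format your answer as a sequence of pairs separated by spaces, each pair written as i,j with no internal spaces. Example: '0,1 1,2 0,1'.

Answer: 1,2 2,3 0,1 1,2

Derivation:
Collision at t=4: particles 1 and 2 swap velocities; positions: p0=3 p1=6 p2=6 p3=7; velocities now: v0=0 v1=-2 v2=0 v3=-2
Collision at t=9/2: particles 2 and 3 swap velocities; positions: p0=3 p1=5 p2=6 p3=6; velocities now: v0=0 v1=-2 v2=-2 v3=0
Collision at t=11/2: particles 0 and 1 swap velocities; positions: p0=3 p1=3 p2=4 p3=6; velocities now: v0=-2 v1=0 v2=-2 v3=0
Collision at t=6: particles 1 and 2 swap velocities; positions: p0=2 p1=3 p2=3 p3=6; velocities now: v0=-2 v1=-2 v2=0 v3=0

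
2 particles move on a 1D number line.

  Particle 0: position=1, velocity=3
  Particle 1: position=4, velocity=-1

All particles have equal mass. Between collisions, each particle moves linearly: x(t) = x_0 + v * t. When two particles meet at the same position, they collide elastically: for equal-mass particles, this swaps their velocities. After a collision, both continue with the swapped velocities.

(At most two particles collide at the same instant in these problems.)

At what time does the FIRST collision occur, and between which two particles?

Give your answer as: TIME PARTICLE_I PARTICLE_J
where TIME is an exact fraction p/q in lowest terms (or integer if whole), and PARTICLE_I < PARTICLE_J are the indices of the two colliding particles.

Pair (0,1): pos 1,4 vel 3,-1 -> gap=3, closing at 4/unit, collide at t=3/4
Earliest collision: t=3/4 between 0 and 1

Answer: 3/4 0 1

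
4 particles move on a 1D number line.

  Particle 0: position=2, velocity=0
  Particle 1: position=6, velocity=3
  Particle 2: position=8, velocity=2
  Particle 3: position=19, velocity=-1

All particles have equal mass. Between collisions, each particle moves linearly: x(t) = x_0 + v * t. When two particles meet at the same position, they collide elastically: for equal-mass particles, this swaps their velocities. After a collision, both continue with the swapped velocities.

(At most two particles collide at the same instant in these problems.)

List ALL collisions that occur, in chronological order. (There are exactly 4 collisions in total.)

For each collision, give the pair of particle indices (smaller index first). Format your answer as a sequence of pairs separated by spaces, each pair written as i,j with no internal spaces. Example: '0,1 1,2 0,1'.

Answer: 1,2 2,3 1,2 0,1

Derivation:
Collision at t=2: particles 1 and 2 swap velocities; positions: p0=2 p1=12 p2=12 p3=17; velocities now: v0=0 v1=2 v2=3 v3=-1
Collision at t=13/4: particles 2 and 3 swap velocities; positions: p0=2 p1=29/2 p2=63/4 p3=63/4; velocities now: v0=0 v1=2 v2=-1 v3=3
Collision at t=11/3: particles 1 and 2 swap velocities; positions: p0=2 p1=46/3 p2=46/3 p3=17; velocities now: v0=0 v1=-1 v2=2 v3=3
Collision at t=17: particles 0 and 1 swap velocities; positions: p0=2 p1=2 p2=42 p3=57; velocities now: v0=-1 v1=0 v2=2 v3=3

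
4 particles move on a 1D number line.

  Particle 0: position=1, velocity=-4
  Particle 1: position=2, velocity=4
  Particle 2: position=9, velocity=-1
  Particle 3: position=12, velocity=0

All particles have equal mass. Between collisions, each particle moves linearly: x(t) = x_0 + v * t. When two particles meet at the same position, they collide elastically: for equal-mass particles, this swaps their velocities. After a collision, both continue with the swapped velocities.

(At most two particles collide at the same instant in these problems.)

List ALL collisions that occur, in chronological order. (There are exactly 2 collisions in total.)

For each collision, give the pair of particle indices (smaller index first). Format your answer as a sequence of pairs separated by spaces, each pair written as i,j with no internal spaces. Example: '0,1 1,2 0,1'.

Collision at t=7/5: particles 1 and 2 swap velocities; positions: p0=-23/5 p1=38/5 p2=38/5 p3=12; velocities now: v0=-4 v1=-1 v2=4 v3=0
Collision at t=5/2: particles 2 and 3 swap velocities; positions: p0=-9 p1=13/2 p2=12 p3=12; velocities now: v0=-4 v1=-1 v2=0 v3=4

Answer: 1,2 2,3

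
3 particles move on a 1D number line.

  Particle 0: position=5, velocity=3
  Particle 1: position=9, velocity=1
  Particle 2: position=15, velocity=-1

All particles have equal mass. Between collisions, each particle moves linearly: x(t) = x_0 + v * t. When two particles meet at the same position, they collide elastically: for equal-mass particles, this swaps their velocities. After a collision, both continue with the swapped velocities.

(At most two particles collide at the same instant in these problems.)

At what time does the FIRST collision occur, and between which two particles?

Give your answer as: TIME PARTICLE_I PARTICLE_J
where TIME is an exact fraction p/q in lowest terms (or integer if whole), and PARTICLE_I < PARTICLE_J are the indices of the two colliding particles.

Answer: 2 0 1

Derivation:
Pair (0,1): pos 5,9 vel 3,1 -> gap=4, closing at 2/unit, collide at t=2
Pair (1,2): pos 9,15 vel 1,-1 -> gap=6, closing at 2/unit, collide at t=3
Earliest collision: t=2 between 0 and 1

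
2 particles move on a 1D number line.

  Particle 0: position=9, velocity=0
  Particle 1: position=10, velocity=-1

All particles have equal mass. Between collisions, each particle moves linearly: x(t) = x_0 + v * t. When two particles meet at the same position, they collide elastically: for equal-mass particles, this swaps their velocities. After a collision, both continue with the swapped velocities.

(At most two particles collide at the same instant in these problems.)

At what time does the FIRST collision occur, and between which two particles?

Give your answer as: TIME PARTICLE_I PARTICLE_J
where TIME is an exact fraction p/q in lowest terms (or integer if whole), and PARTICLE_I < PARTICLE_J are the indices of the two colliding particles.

Pair (0,1): pos 9,10 vel 0,-1 -> gap=1, closing at 1/unit, collide at t=1
Earliest collision: t=1 between 0 and 1

Answer: 1 0 1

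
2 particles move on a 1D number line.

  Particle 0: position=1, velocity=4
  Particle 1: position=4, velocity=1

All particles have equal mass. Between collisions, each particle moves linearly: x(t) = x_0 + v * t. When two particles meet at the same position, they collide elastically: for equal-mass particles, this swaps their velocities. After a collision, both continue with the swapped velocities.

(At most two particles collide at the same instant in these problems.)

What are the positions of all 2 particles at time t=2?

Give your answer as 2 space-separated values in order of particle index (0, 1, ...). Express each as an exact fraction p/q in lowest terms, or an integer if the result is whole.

Collision at t=1: particles 0 and 1 swap velocities; positions: p0=5 p1=5; velocities now: v0=1 v1=4
Advance to t=2 (no further collisions before then); velocities: v0=1 v1=4; positions = 6 9

Answer: 6 9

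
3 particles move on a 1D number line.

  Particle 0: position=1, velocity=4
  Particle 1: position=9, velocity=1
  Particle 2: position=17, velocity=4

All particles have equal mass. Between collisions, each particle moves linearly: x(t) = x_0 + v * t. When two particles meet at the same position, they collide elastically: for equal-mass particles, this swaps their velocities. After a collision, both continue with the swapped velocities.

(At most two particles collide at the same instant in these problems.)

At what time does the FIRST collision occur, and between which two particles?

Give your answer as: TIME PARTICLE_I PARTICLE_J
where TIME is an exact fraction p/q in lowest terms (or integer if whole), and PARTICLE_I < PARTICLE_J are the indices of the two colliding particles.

Answer: 8/3 0 1

Derivation:
Pair (0,1): pos 1,9 vel 4,1 -> gap=8, closing at 3/unit, collide at t=8/3
Pair (1,2): pos 9,17 vel 1,4 -> not approaching (rel speed -3 <= 0)
Earliest collision: t=8/3 between 0 and 1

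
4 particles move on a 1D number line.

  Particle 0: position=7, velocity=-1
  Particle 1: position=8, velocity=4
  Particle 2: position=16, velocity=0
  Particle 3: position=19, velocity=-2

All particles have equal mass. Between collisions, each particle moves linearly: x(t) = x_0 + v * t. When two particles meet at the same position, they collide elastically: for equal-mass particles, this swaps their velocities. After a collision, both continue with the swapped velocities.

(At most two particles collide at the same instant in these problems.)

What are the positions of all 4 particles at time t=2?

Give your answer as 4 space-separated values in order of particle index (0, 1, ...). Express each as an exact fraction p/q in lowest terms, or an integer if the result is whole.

Answer: 5 15 16 16

Derivation:
Collision at t=3/2: particles 2 and 3 swap velocities; positions: p0=11/2 p1=14 p2=16 p3=16; velocities now: v0=-1 v1=4 v2=-2 v3=0
Collision at t=11/6: particles 1 and 2 swap velocities; positions: p0=31/6 p1=46/3 p2=46/3 p3=16; velocities now: v0=-1 v1=-2 v2=4 v3=0
Collision at t=2: particles 2 and 3 swap velocities; positions: p0=5 p1=15 p2=16 p3=16; velocities now: v0=-1 v1=-2 v2=0 v3=4
Advance to t=2 (no further collisions before then); velocities: v0=-1 v1=-2 v2=0 v3=4; positions = 5 15 16 16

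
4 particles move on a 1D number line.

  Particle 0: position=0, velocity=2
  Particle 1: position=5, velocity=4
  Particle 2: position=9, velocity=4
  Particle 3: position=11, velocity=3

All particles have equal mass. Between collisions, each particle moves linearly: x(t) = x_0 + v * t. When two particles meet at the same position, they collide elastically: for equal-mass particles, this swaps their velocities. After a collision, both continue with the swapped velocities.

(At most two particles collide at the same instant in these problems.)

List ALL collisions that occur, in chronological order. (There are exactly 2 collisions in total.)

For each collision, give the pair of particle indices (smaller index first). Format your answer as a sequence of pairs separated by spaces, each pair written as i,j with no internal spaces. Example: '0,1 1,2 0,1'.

Collision at t=2: particles 2 and 3 swap velocities; positions: p0=4 p1=13 p2=17 p3=17; velocities now: v0=2 v1=4 v2=3 v3=4
Collision at t=6: particles 1 and 2 swap velocities; positions: p0=12 p1=29 p2=29 p3=33; velocities now: v0=2 v1=3 v2=4 v3=4

Answer: 2,3 1,2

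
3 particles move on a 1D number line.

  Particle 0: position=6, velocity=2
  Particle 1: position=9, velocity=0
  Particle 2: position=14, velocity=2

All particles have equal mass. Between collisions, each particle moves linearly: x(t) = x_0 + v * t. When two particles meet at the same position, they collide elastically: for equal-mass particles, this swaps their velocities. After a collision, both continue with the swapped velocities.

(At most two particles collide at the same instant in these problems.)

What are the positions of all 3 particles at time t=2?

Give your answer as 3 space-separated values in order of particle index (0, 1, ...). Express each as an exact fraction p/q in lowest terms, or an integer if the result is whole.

Collision at t=3/2: particles 0 and 1 swap velocities; positions: p0=9 p1=9 p2=17; velocities now: v0=0 v1=2 v2=2
Advance to t=2 (no further collisions before then); velocities: v0=0 v1=2 v2=2; positions = 9 10 18

Answer: 9 10 18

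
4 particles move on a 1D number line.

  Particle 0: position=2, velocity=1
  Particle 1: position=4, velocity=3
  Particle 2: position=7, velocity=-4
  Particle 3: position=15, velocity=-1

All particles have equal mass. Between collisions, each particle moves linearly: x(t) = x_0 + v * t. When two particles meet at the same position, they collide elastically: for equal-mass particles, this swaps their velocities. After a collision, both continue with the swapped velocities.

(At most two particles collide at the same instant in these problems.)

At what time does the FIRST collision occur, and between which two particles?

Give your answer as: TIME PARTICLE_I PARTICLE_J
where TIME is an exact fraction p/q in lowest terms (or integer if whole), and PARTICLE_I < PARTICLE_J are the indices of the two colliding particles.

Pair (0,1): pos 2,4 vel 1,3 -> not approaching (rel speed -2 <= 0)
Pair (1,2): pos 4,7 vel 3,-4 -> gap=3, closing at 7/unit, collide at t=3/7
Pair (2,3): pos 7,15 vel -4,-1 -> not approaching (rel speed -3 <= 0)
Earliest collision: t=3/7 between 1 and 2

Answer: 3/7 1 2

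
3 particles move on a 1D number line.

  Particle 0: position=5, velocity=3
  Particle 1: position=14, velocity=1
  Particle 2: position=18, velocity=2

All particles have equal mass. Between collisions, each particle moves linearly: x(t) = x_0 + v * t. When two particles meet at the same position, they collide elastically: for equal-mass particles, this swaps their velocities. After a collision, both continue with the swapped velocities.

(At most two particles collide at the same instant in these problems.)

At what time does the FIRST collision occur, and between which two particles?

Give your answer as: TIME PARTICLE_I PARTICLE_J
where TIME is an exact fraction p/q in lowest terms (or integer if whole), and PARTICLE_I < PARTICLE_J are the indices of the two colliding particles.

Answer: 9/2 0 1

Derivation:
Pair (0,1): pos 5,14 vel 3,1 -> gap=9, closing at 2/unit, collide at t=9/2
Pair (1,2): pos 14,18 vel 1,2 -> not approaching (rel speed -1 <= 0)
Earliest collision: t=9/2 between 0 and 1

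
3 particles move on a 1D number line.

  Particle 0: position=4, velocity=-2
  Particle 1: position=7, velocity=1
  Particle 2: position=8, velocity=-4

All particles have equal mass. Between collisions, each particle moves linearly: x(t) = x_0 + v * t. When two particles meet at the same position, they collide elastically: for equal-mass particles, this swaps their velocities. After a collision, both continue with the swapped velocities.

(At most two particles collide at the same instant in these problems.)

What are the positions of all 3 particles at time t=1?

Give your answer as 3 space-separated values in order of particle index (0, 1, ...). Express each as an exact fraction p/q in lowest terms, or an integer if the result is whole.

Answer: 2 4 8

Derivation:
Collision at t=1/5: particles 1 and 2 swap velocities; positions: p0=18/5 p1=36/5 p2=36/5; velocities now: v0=-2 v1=-4 v2=1
Advance to t=1 (no further collisions before then); velocities: v0=-2 v1=-4 v2=1; positions = 2 4 8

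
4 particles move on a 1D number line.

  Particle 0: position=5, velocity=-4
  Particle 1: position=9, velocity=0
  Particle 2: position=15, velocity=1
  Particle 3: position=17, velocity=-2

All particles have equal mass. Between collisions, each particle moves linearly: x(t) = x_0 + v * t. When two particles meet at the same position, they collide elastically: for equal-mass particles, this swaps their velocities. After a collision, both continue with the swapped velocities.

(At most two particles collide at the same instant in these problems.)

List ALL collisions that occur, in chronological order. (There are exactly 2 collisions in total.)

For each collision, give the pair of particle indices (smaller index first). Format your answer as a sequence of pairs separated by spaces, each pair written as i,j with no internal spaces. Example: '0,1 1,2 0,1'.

Collision at t=2/3: particles 2 and 3 swap velocities; positions: p0=7/3 p1=9 p2=47/3 p3=47/3; velocities now: v0=-4 v1=0 v2=-2 v3=1
Collision at t=4: particles 1 and 2 swap velocities; positions: p0=-11 p1=9 p2=9 p3=19; velocities now: v0=-4 v1=-2 v2=0 v3=1

Answer: 2,3 1,2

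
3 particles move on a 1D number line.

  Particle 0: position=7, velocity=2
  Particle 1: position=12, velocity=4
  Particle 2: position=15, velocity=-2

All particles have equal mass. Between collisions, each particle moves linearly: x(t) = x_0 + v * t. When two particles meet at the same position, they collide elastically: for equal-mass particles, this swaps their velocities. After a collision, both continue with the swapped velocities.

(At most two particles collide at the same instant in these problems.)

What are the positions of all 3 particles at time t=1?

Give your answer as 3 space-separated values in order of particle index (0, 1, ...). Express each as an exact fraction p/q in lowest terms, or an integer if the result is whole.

Answer: 9 13 16

Derivation:
Collision at t=1/2: particles 1 and 2 swap velocities; positions: p0=8 p1=14 p2=14; velocities now: v0=2 v1=-2 v2=4
Advance to t=1 (no further collisions before then); velocities: v0=2 v1=-2 v2=4; positions = 9 13 16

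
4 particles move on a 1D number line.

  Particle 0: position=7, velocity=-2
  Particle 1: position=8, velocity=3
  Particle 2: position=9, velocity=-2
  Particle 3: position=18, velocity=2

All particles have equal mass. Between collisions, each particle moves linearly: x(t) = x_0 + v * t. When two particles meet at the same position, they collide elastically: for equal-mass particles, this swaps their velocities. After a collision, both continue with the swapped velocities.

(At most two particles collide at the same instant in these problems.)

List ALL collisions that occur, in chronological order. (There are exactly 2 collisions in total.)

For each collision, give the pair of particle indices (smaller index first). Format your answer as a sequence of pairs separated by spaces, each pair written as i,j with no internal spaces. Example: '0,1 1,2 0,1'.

Collision at t=1/5: particles 1 and 2 swap velocities; positions: p0=33/5 p1=43/5 p2=43/5 p3=92/5; velocities now: v0=-2 v1=-2 v2=3 v3=2
Collision at t=10: particles 2 and 3 swap velocities; positions: p0=-13 p1=-11 p2=38 p3=38; velocities now: v0=-2 v1=-2 v2=2 v3=3

Answer: 1,2 2,3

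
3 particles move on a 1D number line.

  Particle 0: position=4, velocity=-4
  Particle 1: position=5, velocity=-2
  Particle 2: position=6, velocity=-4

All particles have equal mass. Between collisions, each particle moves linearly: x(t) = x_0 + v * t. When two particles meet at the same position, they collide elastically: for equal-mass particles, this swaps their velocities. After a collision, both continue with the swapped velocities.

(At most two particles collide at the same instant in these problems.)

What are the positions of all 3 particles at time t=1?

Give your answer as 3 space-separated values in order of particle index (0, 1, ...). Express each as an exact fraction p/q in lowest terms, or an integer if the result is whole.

Collision at t=1/2: particles 1 and 2 swap velocities; positions: p0=2 p1=4 p2=4; velocities now: v0=-4 v1=-4 v2=-2
Advance to t=1 (no further collisions before then); velocities: v0=-4 v1=-4 v2=-2; positions = 0 2 3

Answer: 0 2 3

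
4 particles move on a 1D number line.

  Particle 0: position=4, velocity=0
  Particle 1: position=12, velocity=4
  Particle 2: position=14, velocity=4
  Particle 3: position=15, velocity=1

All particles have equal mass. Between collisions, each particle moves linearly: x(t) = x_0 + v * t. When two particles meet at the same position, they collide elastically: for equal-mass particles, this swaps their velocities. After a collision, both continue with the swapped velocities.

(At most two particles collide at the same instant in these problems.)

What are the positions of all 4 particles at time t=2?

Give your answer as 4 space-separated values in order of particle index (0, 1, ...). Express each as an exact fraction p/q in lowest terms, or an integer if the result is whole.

Answer: 4 17 20 22

Derivation:
Collision at t=1/3: particles 2 and 3 swap velocities; positions: p0=4 p1=40/3 p2=46/3 p3=46/3; velocities now: v0=0 v1=4 v2=1 v3=4
Collision at t=1: particles 1 and 2 swap velocities; positions: p0=4 p1=16 p2=16 p3=18; velocities now: v0=0 v1=1 v2=4 v3=4
Advance to t=2 (no further collisions before then); velocities: v0=0 v1=1 v2=4 v3=4; positions = 4 17 20 22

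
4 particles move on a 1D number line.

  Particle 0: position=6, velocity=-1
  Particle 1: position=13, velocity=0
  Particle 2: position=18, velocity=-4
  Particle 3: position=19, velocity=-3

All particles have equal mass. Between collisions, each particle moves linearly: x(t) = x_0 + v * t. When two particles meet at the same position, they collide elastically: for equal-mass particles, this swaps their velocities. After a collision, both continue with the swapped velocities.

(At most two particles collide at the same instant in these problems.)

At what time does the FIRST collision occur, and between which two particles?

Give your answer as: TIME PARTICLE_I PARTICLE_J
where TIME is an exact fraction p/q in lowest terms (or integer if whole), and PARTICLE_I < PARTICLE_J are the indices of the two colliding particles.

Pair (0,1): pos 6,13 vel -1,0 -> not approaching (rel speed -1 <= 0)
Pair (1,2): pos 13,18 vel 0,-4 -> gap=5, closing at 4/unit, collide at t=5/4
Pair (2,3): pos 18,19 vel -4,-3 -> not approaching (rel speed -1 <= 0)
Earliest collision: t=5/4 between 1 and 2

Answer: 5/4 1 2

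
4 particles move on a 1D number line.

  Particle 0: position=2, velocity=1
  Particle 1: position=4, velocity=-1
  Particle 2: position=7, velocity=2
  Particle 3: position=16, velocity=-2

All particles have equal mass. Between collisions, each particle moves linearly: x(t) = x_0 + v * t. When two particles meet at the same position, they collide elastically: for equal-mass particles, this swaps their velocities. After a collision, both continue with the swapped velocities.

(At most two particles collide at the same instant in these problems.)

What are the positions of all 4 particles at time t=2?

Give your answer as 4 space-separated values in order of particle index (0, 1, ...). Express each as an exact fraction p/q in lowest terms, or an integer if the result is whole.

Answer: 2 4 11 12

Derivation:
Collision at t=1: particles 0 and 1 swap velocities; positions: p0=3 p1=3 p2=9 p3=14; velocities now: v0=-1 v1=1 v2=2 v3=-2
Advance to t=2 (no further collisions before then); velocities: v0=-1 v1=1 v2=2 v3=-2; positions = 2 4 11 12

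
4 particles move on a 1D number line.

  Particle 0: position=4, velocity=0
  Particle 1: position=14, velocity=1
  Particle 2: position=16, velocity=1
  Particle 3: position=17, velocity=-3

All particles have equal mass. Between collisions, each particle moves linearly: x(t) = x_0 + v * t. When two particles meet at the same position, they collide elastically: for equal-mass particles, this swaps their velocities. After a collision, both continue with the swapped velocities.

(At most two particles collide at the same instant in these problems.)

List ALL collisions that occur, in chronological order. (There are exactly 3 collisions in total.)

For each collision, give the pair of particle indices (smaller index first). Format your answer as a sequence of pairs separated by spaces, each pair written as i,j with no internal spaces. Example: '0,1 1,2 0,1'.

Collision at t=1/4: particles 2 and 3 swap velocities; positions: p0=4 p1=57/4 p2=65/4 p3=65/4; velocities now: v0=0 v1=1 v2=-3 v3=1
Collision at t=3/4: particles 1 and 2 swap velocities; positions: p0=4 p1=59/4 p2=59/4 p3=67/4; velocities now: v0=0 v1=-3 v2=1 v3=1
Collision at t=13/3: particles 0 and 1 swap velocities; positions: p0=4 p1=4 p2=55/3 p3=61/3; velocities now: v0=-3 v1=0 v2=1 v3=1

Answer: 2,3 1,2 0,1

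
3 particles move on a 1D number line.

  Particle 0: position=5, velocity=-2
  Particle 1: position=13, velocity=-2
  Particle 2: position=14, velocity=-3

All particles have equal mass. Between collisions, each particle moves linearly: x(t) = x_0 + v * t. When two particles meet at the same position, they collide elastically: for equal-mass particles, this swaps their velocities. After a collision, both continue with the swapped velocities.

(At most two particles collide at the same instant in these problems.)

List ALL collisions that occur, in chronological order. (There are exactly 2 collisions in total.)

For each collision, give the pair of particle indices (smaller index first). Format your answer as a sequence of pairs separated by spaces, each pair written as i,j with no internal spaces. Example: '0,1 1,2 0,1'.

Answer: 1,2 0,1

Derivation:
Collision at t=1: particles 1 and 2 swap velocities; positions: p0=3 p1=11 p2=11; velocities now: v0=-2 v1=-3 v2=-2
Collision at t=9: particles 0 and 1 swap velocities; positions: p0=-13 p1=-13 p2=-5; velocities now: v0=-3 v1=-2 v2=-2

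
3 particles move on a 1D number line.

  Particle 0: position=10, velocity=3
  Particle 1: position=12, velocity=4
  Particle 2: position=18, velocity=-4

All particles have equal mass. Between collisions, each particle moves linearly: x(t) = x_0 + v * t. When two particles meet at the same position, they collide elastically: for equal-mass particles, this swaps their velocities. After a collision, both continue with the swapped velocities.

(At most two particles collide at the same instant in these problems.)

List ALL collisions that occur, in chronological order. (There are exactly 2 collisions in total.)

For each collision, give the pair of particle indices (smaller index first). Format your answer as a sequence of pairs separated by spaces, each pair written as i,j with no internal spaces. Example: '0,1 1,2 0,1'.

Answer: 1,2 0,1

Derivation:
Collision at t=3/4: particles 1 and 2 swap velocities; positions: p0=49/4 p1=15 p2=15; velocities now: v0=3 v1=-4 v2=4
Collision at t=8/7: particles 0 and 1 swap velocities; positions: p0=94/7 p1=94/7 p2=116/7; velocities now: v0=-4 v1=3 v2=4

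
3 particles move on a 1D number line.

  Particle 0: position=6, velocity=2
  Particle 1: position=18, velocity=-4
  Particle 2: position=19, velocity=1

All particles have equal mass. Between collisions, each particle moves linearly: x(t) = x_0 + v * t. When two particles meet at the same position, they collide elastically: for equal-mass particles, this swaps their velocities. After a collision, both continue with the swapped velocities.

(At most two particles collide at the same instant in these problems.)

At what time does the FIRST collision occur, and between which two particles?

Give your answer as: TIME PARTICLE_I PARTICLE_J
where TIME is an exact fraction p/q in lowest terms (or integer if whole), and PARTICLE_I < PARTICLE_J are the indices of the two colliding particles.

Answer: 2 0 1

Derivation:
Pair (0,1): pos 6,18 vel 2,-4 -> gap=12, closing at 6/unit, collide at t=2
Pair (1,2): pos 18,19 vel -4,1 -> not approaching (rel speed -5 <= 0)
Earliest collision: t=2 between 0 and 1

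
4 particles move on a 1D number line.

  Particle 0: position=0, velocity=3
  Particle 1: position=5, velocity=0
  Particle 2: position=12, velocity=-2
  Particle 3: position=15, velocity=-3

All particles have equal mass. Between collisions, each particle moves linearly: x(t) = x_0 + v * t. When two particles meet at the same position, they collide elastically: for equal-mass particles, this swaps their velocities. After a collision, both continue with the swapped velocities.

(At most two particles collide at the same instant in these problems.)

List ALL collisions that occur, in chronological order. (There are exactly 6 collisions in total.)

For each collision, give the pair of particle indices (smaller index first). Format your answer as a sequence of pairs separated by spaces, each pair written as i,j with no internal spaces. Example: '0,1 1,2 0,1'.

Collision at t=5/3: particles 0 and 1 swap velocities; positions: p0=5 p1=5 p2=26/3 p3=10; velocities now: v0=0 v1=3 v2=-2 v3=-3
Collision at t=12/5: particles 1 and 2 swap velocities; positions: p0=5 p1=36/5 p2=36/5 p3=39/5; velocities now: v0=0 v1=-2 v2=3 v3=-3
Collision at t=5/2: particles 2 and 3 swap velocities; positions: p0=5 p1=7 p2=15/2 p3=15/2; velocities now: v0=0 v1=-2 v2=-3 v3=3
Collision at t=3: particles 1 and 2 swap velocities; positions: p0=5 p1=6 p2=6 p3=9; velocities now: v0=0 v1=-3 v2=-2 v3=3
Collision at t=10/3: particles 0 and 1 swap velocities; positions: p0=5 p1=5 p2=16/3 p3=10; velocities now: v0=-3 v1=0 v2=-2 v3=3
Collision at t=7/2: particles 1 and 2 swap velocities; positions: p0=9/2 p1=5 p2=5 p3=21/2; velocities now: v0=-3 v1=-2 v2=0 v3=3

Answer: 0,1 1,2 2,3 1,2 0,1 1,2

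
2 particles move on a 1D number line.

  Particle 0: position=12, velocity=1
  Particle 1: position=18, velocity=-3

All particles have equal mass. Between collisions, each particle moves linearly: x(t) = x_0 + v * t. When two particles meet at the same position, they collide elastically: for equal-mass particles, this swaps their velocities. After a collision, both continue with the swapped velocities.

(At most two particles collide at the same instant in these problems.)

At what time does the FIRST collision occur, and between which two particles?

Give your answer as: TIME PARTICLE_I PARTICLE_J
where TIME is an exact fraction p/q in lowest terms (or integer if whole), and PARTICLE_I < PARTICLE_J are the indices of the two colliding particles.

Pair (0,1): pos 12,18 vel 1,-3 -> gap=6, closing at 4/unit, collide at t=3/2
Earliest collision: t=3/2 between 0 and 1

Answer: 3/2 0 1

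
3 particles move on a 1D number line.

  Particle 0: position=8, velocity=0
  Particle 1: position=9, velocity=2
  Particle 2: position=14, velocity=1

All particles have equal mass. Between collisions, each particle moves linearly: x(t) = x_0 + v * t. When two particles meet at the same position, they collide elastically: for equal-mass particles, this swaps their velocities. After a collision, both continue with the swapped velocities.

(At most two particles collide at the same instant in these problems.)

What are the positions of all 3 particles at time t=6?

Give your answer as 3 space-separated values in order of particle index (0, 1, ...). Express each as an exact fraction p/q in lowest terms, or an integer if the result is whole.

Collision at t=5: particles 1 and 2 swap velocities; positions: p0=8 p1=19 p2=19; velocities now: v0=0 v1=1 v2=2
Advance to t=6 (no further collisions before then); velocities: v0=0 v1=1 v2=2; positions = 8 20 21

Answer: 8 20 21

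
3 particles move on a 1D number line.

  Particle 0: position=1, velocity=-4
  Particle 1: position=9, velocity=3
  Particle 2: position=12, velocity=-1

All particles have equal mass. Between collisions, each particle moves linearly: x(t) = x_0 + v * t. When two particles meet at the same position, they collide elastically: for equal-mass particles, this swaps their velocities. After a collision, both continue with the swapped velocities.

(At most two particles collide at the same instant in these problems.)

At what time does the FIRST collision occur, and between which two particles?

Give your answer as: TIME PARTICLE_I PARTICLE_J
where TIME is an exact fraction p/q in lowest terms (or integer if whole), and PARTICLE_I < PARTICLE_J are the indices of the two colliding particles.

Answer: 3/4 1 2

Derivation:
Pair (0,1): pos 1,9 vel -4,3 -> not approaching (rel speed -7 <= 0)
Pair (1,2): pos 9,12 vel 3,-1 -> gap=3, closing at 4/unit, collide at t=3/4
Earliest collision: t=3/4 between 1 and 2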